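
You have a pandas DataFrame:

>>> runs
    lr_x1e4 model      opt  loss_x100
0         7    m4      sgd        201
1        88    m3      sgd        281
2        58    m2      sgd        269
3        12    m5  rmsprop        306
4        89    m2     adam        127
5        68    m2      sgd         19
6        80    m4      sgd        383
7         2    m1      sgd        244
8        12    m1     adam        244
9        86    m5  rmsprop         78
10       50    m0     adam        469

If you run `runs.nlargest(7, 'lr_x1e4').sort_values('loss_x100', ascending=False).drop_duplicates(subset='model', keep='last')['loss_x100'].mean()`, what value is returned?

take 7 rows with largest lr_x1e4:
    lr_x1e4 model      opt  loss_x100
4        89    m2     adam        127
1        88    m3      sgd        281
9        86    m5  rmsprop         78
6        80    m4      sgd        383
5        68    m2      sgd         19
2        58    m2      sgd        269
10       50    m0     adam        469
sort by loss_x100 descending:
    lr_x1e4 model      opt  loss_x100
10       50    m0     adam        469
6        80    m4      sgd        383
1        88    m3      sgd        281
2        58    m2      sgd        269
4        89    m2     adam        127
9        86    m5  rmsprop         78
5        68    m2      sgd         19
drop duplicate model (keep=last):
    lr_x1e4 model      opt  loss_x100
10       50    m0     adam        469
6        80    m4      sgd        383
1        88    m3      sgd        281
9        86    m5  rmsprop         78
5        68    m2      sgd         19
Taking the mean of column 'loss_x100' gives 246.0.

246.0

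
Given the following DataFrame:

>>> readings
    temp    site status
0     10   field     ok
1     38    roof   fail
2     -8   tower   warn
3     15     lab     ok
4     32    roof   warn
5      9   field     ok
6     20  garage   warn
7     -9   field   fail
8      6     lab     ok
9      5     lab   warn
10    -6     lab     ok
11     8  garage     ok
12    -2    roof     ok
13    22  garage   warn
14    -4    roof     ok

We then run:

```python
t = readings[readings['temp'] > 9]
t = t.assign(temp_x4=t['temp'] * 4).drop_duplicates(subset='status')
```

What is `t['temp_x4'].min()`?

filter rows where temp > 9:
    temp    site status
0     10   field     ok
1     38    roof   fail
3     15     lab     ok
4     32    roof   warn
6     20  garage   warn
13    22  garage   warn
add column temp_x4 = t['temp'] * 4:
    temp    site status  temp_x4
0     10   field     ok       40
1     38    roof   fail      152
3     15     lab     ok       60
4     32    roof   warn      128
6     20  garage   warn       80
13    22  garage   warn       88
drop duplicate status (keep=first):
   temp   site status  temp_x4
0    10  field     ok       40
1    38   roof   fail      152
4    32   roof   warn      128
So min() = 40.

40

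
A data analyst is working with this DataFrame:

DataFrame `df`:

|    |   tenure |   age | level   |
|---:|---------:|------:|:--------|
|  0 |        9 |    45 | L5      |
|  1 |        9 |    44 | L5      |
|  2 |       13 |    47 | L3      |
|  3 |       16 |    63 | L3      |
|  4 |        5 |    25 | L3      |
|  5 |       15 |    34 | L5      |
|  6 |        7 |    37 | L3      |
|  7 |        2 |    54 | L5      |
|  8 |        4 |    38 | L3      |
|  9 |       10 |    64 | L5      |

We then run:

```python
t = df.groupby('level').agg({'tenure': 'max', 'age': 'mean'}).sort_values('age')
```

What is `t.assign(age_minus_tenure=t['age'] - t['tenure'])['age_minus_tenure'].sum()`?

59.2

group by level: max(tenure), mean(age):
       tenure   age
level              
L3         16  42.0
L5         15  48.2
sort by age:
       tenure   age
level              
L3         16  42.0
L5         15  48.2
add column age_minus_tenure = t['age'] - t['tenure']:
       tenure   age  age_minus_tenure
level                                
L3         16  42.0              26.0
L5         15  48.2              33.2
The sum of column 'age_minus_tenure' is 59.2.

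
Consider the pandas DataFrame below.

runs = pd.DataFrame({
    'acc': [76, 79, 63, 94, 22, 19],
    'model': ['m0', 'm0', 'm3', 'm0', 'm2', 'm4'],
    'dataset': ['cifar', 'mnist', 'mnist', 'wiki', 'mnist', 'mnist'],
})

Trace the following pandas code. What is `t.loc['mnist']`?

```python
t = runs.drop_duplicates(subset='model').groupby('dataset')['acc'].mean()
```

drop duplicate model (keep=first):
   acc model dataset
0   76    m0   cifar
2   63    m3   mnist
4   22    m2   mnist
5   19    m4   mnist
group by dataset, mean of acc:
dataset
cifar    76.000000
mnist    34.666667
Name: acc, dtype: float64
Taking the value at index 'mnist' gives 34.6666666667.

34.6666666667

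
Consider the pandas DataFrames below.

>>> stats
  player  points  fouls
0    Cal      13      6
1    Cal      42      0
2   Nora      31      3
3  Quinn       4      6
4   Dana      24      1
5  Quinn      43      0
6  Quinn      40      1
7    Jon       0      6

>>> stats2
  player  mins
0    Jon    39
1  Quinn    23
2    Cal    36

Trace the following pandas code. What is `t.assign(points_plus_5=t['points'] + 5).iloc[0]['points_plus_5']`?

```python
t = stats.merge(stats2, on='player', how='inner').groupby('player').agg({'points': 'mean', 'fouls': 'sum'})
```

merge on 'player' (how='inner') → 6 rows:
  player  points  fouls  mins
0    Cal      13      6    36
1    Cal      42      0    36
2  Quinn       4      6    23
3  Quinn      43      0    23
4  Quinn      40      1    23
5    Jon       0      6    39
group by player: mean(points), sum(fouls):
        points  fouls
player               
Cal       27.5      6
Jon        0.0      6
Quinn     29.0      7
add column points_plus_5 = t['points'] + 5:
        points  fouls  points_plus_5
player                              
Cal       27.5      6           32.5
Jon        0.0      6            5.0
Quinn     29.0      7           34.0
Finally, value at position 0, column 'points_plus_5' = 32.5.

32.5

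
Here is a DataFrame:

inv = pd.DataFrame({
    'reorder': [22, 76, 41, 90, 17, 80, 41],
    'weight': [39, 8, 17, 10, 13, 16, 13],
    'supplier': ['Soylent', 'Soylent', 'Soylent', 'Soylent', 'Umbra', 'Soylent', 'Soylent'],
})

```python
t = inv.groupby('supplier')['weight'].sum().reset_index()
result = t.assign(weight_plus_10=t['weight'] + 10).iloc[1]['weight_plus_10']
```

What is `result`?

group by supplier, sum of weight:
supplier
Soylent    103
Umbra       13
Name: weight, dtype: int64
reset_index():
  supplier  weight
0  Soylent     103
1    Umbra      13
add column weight_plus_10 = t['weight'] + 10:
  supplier  weight  weight_plus_10
0  Soylent     103             113
1    Umbra      13              23

23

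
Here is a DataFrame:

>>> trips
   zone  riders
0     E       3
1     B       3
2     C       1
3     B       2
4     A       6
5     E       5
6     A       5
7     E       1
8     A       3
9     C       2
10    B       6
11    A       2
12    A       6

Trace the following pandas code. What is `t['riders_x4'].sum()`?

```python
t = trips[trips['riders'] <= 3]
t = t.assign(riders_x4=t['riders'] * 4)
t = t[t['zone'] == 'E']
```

16

filter rows where riders <= 3:
   zone  riders
0     E       3
1     B       3
2     C       1
3     B       2
7     E       1
8     A       3
9     C       2
11    A       2
add column riders_x4 = t['riders'] * 4:
   zone  riders  riders_x4
0     E       3         12
1     B       3         12
2     C       1          4
3     B       2          8
7     E       1          4
8     A       3         12
9     C       2          8
11    A       2          8
filter rows where zone == 'E':
  zone  riders  riders_x4
0    E       3         12
7    E       1          4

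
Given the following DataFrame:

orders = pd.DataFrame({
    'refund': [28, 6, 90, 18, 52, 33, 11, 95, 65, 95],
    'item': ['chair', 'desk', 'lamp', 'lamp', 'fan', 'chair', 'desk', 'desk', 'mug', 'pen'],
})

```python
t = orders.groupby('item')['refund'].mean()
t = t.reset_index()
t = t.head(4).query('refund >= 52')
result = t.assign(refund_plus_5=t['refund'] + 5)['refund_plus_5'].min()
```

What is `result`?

group by item, mean of refund:
item
chair    30.500000
desk     37.333333
fan      52.000000
lamp     54.000000
mug      65.000000
pen      95.000000
Name: refund, dtype: float64
reset_index():
    item     refund
0  chair  30.500000
1   desk  37.333333
2    fan  52.000000
3   lamp  54.000000
4    mug  65.000000
5    pen  95.000000
take first 4 rows:
    item     refund
0  chair  30.500000
1   desk  37.333333
2    fan  52.000000
3   lamp  54.000000
filter rows where refund >= 52:
   item  refund
2   fan    52.0
3  lamp    54.0
add column refund_plus_5 = t['refund'] + 5:
   item  refund  refund_plus_5
2   fan    52.0           57.0
3  lamp    54.0           59.0
Hence 57.0.

57.0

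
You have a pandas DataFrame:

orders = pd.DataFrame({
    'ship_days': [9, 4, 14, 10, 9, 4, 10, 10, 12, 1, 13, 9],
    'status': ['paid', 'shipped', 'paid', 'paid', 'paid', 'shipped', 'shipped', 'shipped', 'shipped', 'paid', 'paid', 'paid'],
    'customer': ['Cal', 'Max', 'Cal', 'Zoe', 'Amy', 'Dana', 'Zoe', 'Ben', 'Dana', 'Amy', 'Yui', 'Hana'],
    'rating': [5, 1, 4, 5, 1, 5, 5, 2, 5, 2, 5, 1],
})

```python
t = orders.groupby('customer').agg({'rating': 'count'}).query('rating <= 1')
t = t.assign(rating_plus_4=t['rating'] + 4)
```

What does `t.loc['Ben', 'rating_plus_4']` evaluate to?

group by customer, count of rating:
          rating
customer        
Amy            2
Ben            1
Cal            2
Dana           2
Hana           1
Max            1
Yui            1
Zoe            2
filter rows where rating <= 1:
          rating
customer        
Ben            1
Hana           1
Max            1
Yui            1
add column rating_plus_4 = t['rating'] + 4:
          rating  rating_plus_4
customer                       
Ben            1              5
Hana           1              5
Max            1              5
Yui            1              5

5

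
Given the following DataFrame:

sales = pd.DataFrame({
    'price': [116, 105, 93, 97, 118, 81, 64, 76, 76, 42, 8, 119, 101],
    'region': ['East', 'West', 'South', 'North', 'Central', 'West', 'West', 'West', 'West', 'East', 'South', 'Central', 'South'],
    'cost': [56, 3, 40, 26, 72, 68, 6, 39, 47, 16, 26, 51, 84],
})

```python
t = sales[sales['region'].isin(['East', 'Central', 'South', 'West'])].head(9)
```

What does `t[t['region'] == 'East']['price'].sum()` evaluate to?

filter rows where region in ['East', 'Central', 'South', 'West']:
    price   region  cost
0     116     East    56
1     105     West     3
2      93    South    40
4     118  Central    72
5      81     West    68
6      64     West     6
7      76     West    39
8      76     West    47
9      42     East    16
10      8    South    26
11    119  Central    51
12    101    South    84
take first 9 rows:
   price   region  cost
0    116     East    56
1    105     West     3
2     93    South    40
4    118  Central    72
5     81     West    68
6     64     West     6
7     76     West    39
8     76     West    47
9     42     East    16
filter rows where region == 'East':
   price region  cost
0    116   East    56
9     42   East    16

158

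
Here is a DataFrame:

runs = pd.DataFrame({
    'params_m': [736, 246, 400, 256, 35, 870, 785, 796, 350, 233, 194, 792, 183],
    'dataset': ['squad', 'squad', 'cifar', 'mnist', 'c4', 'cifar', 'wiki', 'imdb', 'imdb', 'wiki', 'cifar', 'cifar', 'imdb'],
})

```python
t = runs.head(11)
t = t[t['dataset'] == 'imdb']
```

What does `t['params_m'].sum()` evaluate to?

1146

take first 11 rows:
    params_m dataset
0        736   squad
1        246   squad
2        400   cifar
3        256   mnist
4         35      c4
5        870   cifar
6        785    wiki
7        796    imdb
8        350    imdb
9        233    wiki
10       194   cifar
filter rows where dataset == 'imdb':
   params_m dataset
7       796    imdb
8       350    imdb
Finally, sum of column 'params_m' = 1146.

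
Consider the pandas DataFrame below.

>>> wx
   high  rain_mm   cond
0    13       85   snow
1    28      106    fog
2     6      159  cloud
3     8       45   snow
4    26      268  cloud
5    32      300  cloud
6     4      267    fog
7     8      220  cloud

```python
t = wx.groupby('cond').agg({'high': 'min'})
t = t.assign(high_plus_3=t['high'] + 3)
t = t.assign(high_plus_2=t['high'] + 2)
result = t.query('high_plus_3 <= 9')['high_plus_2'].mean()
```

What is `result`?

7.0

group by cond, min of high:
       high
cond       
cloud     6
fog       4
snow      8
add column high_plus_3 = t['high'] + 3:
       high  high_plus_3
cond                    
cloud     6            9
fog       4            7
snow      8           11
add column high_plus_2 = t['high'] + 2:
       high  high_plus_3  high_plus_2
cond                                 
cloud     6            9            8
fog       4            7            6
snow      8           11           10
filter rows where high_plus_3 <= 9:
       high  high_plus_3  high_plus_2
cond                                 
cloud     6            9            8
fog       4            7            6
The mean of column 'high_plus_2' is 7.0.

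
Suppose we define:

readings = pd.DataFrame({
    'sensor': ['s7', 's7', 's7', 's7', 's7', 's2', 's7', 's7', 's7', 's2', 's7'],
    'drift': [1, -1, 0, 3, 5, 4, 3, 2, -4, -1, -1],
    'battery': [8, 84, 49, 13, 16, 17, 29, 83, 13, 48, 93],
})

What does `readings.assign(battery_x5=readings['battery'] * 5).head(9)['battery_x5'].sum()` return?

1560

add column battery_x5 = readings['battery'] * 5:
   sensor  drift  battery  battery_x5
0      s7      1        8          40
1      s7     -1       84         420
2      s7      0       49         245
3      s7      3       13          65
4      s7      5       16          80
5      s2      4       17          85
6      s7      3       29         145
7      s7      2       83         415
8      s7     -4       13          65
9      s2     -1       48         240
10     s7     -1       93         465
take first 9 rows:
  sensor  drift  battery  battery_x5
0     s7      1        8          40
1     s7     -1       84         420
2     s7      0       49         245
3     s7      3       13          65
4     s7      5       16          80
5     s2      4       17          85
6     s7      3       29         145
7     s7      2       83         415
8     s7     -4       13          65
Finally, sum of column 'battery_x5' = 1560.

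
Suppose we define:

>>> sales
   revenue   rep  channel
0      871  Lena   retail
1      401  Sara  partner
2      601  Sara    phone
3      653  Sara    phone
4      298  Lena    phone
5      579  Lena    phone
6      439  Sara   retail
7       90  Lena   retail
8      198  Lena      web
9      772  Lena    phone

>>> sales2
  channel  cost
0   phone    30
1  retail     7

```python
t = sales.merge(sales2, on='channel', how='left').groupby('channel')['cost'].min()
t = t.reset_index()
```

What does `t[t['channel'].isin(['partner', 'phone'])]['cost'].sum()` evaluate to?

30.0

merge on 'channel' (how='left') → 10 rows:
   revenue   rep  channel  cost
0      871  Lena   retail   7.0
1      401  Sara  partner   NaN
2      601  Sara    phone  30.0
3      653  Sara    phone  30.0
4      298  Lena    phone  30.0
5      579  Lena    phone  30.0
6      439  Sara   retail   7.0
7       90  Lena   retail   7.0
8      198  Lena      web   NaN
9      772  Lena    phone  30.0
group by channel, min of cost:
channel
partner     NaN
phone      30.0
retail      7.0
web         NaN
Name: cost, dtype: float64
reset_index():
   channel  cost
0  partner   NaN
1    phone  30.0
2   retail   7.0
3      web   NaN
filter rows where channel in ['partner', 'phone']:
   channel  cost
0  partner   NaN
1    phone  30.0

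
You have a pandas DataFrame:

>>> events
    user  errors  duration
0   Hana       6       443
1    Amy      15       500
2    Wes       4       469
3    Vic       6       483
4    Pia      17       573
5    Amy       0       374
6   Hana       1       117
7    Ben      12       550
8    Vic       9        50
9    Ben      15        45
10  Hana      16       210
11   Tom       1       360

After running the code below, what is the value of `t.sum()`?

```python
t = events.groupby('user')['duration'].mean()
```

group by user, mean of duration:
user
Amy     437.000000
Ben     297.500000
Hana    256.666667
Pia     573.000000
Tom     360.000000
Vic     266.500000
Wes     469.000000
Name: duration, dtype: float64
Taking the sum of the resulting series gives 2659.66666667.

2659.66666667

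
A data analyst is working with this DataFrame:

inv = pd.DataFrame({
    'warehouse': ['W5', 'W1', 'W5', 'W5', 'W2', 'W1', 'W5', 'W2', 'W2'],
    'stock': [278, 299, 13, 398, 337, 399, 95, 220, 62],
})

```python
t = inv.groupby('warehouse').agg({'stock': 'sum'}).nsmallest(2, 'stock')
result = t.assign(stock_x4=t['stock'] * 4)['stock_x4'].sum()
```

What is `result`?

group by warehouse, sum of stock:
           stock
warehouse       
W1           698
W2           619
W5           784
take 2 rows with smallest stock:
           stock
warehouse       
W2           619
W1           698
add column stock_x4 = t['stock'] * 4:
           stock  stock_x4
warehouse                 
W2           619      2476
W1           698      2792
Finally, sum of column 'stock_x4' = 5268.

5268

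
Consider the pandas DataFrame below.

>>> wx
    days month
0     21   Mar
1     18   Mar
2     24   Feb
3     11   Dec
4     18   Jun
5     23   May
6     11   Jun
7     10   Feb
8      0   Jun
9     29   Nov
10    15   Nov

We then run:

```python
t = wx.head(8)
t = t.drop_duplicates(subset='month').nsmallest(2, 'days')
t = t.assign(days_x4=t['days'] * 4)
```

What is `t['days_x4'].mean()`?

58.0

take first 8 rows:
   days month
0    21   Mar
1    18   Mar
2    24   Feb
3    11   Dec
4    18   Jun
5    23   May
6    11   Jun
7    10   Feb
drop duplicate month (keep=first):
   days month
0    21   Mar
2    24   Feb
3    11   Dec
4    18   Jun
5    23   May
take 2 rows with smallest days:
   days month
3    11   Dec
4    18   Jun
add column days_x4 = t['days'] * 4:
   days month  days_x4
3    11   Dec       44
4    18   Jun       72
Finally, mean of column 'days_x4' = 58.0.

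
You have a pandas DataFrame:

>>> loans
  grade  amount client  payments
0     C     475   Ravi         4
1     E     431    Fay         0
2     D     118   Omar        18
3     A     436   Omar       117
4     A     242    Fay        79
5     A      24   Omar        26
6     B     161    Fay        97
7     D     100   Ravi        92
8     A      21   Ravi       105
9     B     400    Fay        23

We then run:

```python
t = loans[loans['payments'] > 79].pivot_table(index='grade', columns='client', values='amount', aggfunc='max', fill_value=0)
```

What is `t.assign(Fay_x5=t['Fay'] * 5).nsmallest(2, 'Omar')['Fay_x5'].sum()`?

805

filter rows where payments > 79:
  grade  amount client  payments
3     A     436   Omar       117
6     B     161    Fay        97
7     D     100   Ravi        92
8     A      21   Ravi       105
pivot: rows=grade, cols=client, max(amount):
client  Fay  Omar  Ravi
grade                  
A         0   436    21
B       161     0     0
D         0     0   100
add column Fay_x5 = t['Fay'] * 5:
client  Fay  Omar  Ravi  Fay_x5
grade                          
A         0   436    21       0
B       161     0     0     805
D         0     0   100       0
take 2 rows with smallest Omar:
client  Fay  Omar  Ravi  Fay_x5
grade                          
B       161     0     0     805
D         0     0   100       0
sum of column 'Fay_x5' → 805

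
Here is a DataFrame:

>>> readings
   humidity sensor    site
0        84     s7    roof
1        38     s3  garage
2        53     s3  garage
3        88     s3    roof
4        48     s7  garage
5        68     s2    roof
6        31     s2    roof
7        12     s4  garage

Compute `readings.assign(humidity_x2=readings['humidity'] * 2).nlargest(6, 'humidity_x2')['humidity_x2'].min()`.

76

add column humidity_x2 = readings['humidity'] * 2:
   humidity sensor    site  humidity_x2
0        84     s7    roof          168
1        38     s3  garage           76
2        53     s3  garage          106
3        88     s3    roof          176
4        48     s7  garage           96
5        68     s2    roof          136
6        31     s2    roof           62
7        12     s4  garage           24
take 6 rows with largest humidity_x2:
   humidity sensor    site  humidity_x2
3        88     s3    roof          176
0        84     s7    roof          168
5        68     s2    roof          136
2        53     s3  garage          106
4        48     s7  garage           96
1        38     s3  garage           76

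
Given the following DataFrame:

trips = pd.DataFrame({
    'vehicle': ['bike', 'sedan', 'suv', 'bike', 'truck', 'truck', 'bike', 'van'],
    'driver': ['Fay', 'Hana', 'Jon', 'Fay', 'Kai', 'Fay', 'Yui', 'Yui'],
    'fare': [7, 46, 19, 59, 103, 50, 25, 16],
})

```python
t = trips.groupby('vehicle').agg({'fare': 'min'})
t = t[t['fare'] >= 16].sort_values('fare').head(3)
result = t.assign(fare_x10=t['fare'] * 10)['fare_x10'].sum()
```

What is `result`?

group by vehicle, min of fare:
         fare
vehicle      
bike        7
sedan      46
suv        19
truck      50
van        16
filter rows where fare >= 16:
         fare
vehicle      
sedan      46
suv        19
truck      50
van        16
sort by fare:
         fare
vehicle      
van        16
suv        19
sedan      46
truck      50
take first 3 rows:
         fare
vehicle      
van        16
suv        19
sedan      46
add column fare_x10 = t['fare'] * 10:
         fare  fare_x10
vehicle                
van        16       160
suv        19       190
sedan      46       460
Reading off the sum of column 'fare_x10', we get 810.

810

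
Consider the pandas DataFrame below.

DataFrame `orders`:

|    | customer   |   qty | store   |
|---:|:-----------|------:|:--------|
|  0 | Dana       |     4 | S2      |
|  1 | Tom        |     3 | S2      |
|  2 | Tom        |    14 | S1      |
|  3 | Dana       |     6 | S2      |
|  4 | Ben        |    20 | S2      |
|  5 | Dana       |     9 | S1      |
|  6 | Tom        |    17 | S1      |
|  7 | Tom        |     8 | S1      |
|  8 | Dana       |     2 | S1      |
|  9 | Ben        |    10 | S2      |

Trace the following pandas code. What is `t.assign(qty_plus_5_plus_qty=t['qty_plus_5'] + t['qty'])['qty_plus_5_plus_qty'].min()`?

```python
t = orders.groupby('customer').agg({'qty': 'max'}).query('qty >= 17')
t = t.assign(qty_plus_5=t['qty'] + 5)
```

group by customer, max of qty:
          qty
customer     
Ben        20
Dana        9
Tom        17
filter rows where qty >= 17:
          qty
customer     
Ben        20
Tom        17
add column qty_plus_5 = t['qty'] + 5:
          qty  qty_plus_5
customer                 
Ben        20          25
Tom        17          22
add column qty_plus_5_plus_qty = t['qty_plus_5'] + t['qty']:
          qty  qty_plus_5  qty_plus_5_plus_qty
customer                                      
Ben        20          25                   45
Tom        17          22                   39

39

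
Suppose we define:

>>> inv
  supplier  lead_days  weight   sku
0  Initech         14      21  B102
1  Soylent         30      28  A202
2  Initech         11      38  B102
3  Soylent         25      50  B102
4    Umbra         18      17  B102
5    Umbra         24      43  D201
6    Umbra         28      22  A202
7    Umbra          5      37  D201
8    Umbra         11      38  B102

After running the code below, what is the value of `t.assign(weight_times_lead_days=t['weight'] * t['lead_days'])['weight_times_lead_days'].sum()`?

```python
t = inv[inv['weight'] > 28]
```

3303

filter rows where weight > 28:
  supplier  lead_days  weight   sku
2  Initech         11      38  B102
3  Soylent         25      50  B102
5    Umbra         24      43  D201
7    Umbra          5      37  D201
8    Umbra         11      38  B102
add column weight_times_lead_days = t['weight'] * t['lead_days']:
  supplier  lead_days  weight   sku  weight_times_lead_days
2  Initech         11      38  B102                     418
3  Soylent         25      50  B102                    1250
5    Umbra         24      43  D201                    1032
7    Umbra          5      37  D201                     185
8    Umbra         11      38  B102                     418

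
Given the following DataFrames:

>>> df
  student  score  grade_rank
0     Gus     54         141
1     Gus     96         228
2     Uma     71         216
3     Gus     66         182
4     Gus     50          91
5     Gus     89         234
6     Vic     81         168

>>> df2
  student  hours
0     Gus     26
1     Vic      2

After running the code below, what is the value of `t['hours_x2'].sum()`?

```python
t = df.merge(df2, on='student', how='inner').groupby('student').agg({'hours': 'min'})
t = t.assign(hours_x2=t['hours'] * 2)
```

56

merge on 'student' (how='inner') → 6 rows:
  student  score  grade_rank  hours
0     Gus     54         141     26
1     Gus     96         228     26
2     Gus     66         182     26
3     Gus     50          91     26
4     Gus     89         234     26
5     Vic     81         168      2
group by student, min of hours:
         hours
student       
Gus         26
Vic          2
add column hours_x2 = t['hours'] * 2:
         hours  hours_x2
student                 
Gus         26        52
Vic          2         4
Hence 56.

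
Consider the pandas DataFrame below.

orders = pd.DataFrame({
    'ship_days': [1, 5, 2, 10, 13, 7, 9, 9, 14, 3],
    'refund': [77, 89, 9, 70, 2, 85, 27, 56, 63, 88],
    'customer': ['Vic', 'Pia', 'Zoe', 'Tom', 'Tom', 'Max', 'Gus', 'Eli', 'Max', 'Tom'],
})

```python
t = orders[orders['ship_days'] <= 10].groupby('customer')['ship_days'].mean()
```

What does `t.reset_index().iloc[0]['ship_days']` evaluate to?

9.0

filter rows where ship_days <= 10:
   ship_days  refund customer
0          1      77      Vic
1          5      89      Pia
2          2       9      Zoe
3         10      70      Tom
5          7      85      Max
6          9      27      Gus
7          9      56      Eli
9          3      88      Tom
group by customer, mean of ship_days:
customer
Eli    9.0
Gus    9.0
Max    7.0
Pia    5.0
Tom    6.5
Vic    1.0
Zoe    2.0
Name: ship_days, dtype: float64
reset_index():
  customer  ship_days
0      Eli        9.0
1      Gus        9.0
2      Max        7.0
3      Pia        5.0
4      Tom        6.5
5      Vic        1.0
6      Zoe        2.0
value at position 0, column 'ship_days' → 9.0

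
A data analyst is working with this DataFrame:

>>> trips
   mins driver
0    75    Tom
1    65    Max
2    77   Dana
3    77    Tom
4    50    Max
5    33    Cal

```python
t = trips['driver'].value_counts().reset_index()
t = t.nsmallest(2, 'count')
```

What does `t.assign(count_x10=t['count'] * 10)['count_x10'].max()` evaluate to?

10

value_counts of driver:
driver
Tom     2
Max     2
Dana    1
Cal     1
Name: count, dtype: int64
reset_index():
  driver  count
0    Tom      2
1    Max      2
2   Dana      1
3    Cal      1
take 2 rows with smallest count:
  driver  count
2   Dana      1
3    Cal      1
add column count_x10 = t['count'] * 10:
  driver  count  count_x10
2   Dana      1         10
3    Cal      1         10
Taking the max of column 'count_x10' gives 10.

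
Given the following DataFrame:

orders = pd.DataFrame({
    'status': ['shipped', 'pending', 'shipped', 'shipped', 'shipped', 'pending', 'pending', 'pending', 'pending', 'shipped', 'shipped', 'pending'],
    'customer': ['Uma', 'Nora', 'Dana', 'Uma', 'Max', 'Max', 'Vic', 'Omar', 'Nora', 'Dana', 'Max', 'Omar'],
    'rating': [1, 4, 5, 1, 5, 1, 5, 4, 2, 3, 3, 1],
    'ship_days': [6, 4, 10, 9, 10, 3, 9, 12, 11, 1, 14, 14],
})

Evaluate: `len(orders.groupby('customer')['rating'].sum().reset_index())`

group by customer, sum of rating:
customer
Dana    8
Max     9
Nora    6
Omar    5
Uma     2
Vic     5
Name: rating, dtype: int64
reset_index():
  customer  rating
0     Dana       8
1      Max       9
2     Nora       6
3     Omar       5
4      Uma       2
5      Vic       5
Then the number of rows: 6

6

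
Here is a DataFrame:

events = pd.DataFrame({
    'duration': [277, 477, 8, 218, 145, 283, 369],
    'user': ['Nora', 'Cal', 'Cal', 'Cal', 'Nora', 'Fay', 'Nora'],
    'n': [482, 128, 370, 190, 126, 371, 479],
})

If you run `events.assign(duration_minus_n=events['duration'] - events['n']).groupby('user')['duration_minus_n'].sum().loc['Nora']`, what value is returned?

-296

add column duration_minus_n = events['duration'] - events['n']:
   duration  user    n  duration_minus_n
0       277  Nora  482              -205
1       477   Cal  128               349
2         8   Cal  370              -362
3       218   Cal  190                28
4       145  Nora  126                19
5       283   Fay  371               -88
6       369  Nora  479              -110
group by user, sum of duration_minus_n:
user
Cal      15
Fay     -88
Nora   -296
Name: duration_minus_n, dtype: int64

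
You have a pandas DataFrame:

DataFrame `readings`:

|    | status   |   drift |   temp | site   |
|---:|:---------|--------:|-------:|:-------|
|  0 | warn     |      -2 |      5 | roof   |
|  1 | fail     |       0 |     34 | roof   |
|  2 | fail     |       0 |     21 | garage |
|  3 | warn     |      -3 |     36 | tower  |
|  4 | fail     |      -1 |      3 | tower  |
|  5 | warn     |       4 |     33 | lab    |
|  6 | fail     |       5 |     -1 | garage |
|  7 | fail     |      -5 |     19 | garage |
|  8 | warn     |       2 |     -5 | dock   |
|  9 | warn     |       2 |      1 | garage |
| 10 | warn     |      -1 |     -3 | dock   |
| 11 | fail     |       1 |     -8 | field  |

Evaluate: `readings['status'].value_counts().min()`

value_counts of status:
status
warn    6
fail    6
Name: count, dtype: int64

6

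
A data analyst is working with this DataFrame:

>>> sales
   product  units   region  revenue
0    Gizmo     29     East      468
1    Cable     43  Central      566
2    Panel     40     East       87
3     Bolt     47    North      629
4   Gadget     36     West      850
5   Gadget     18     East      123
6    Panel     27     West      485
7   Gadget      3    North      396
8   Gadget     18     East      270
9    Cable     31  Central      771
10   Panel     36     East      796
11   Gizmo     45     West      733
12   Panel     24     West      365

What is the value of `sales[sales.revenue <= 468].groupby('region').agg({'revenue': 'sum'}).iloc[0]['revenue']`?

948

filter rows where revenue <= 468:
   product  units region  revenue
0    Gizmo     29   East      468
2    Panel     40   East       87
5   Gadget     18   East      123
7   Gadget      3  North      396
8   Gadget     18   East      270
12   Panel     24   West      365
group by region, sum of revenue:
        revenue
region         
East        948
North       396
West        365
value at position 0, column 'revenue' → 948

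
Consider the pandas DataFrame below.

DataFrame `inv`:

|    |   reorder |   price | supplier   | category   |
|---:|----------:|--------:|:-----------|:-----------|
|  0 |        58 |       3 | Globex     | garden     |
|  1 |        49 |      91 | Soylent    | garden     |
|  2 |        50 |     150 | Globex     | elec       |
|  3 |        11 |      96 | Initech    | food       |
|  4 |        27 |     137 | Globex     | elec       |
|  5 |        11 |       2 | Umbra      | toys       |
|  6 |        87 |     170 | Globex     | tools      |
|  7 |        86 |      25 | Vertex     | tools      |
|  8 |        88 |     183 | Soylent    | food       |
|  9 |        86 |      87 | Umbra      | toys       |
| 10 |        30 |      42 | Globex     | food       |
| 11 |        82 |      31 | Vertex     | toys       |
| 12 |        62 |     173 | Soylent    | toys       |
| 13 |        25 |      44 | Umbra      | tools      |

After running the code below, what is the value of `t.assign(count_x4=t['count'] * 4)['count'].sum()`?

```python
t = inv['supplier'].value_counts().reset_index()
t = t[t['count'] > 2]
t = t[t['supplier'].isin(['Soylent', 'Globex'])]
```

value_counts of supplier:
supplier
Globex     5
Soylent    3
Umbra      3
Vertex     2
Initech    1
Name: count, dtype: int64
reset_index():
  supplier  count
0   Globex      5
1  Soylent      3
2    Umbra      3
3   Vertex      2
4  Initech      1
filter rows where count > 2:
  supplier  count
0   Globex      5
1  Soylent      3
2    Umbra      3
filter rows where supplier in ['Soylent', 'Globex']:
  supplier  count
0   Globex      5
1  Soylent      3
add column count_x4 = t['count'] * 4:
  supplier  count  count_x4
0   Globex      5        20
1  Soylent      3        12

8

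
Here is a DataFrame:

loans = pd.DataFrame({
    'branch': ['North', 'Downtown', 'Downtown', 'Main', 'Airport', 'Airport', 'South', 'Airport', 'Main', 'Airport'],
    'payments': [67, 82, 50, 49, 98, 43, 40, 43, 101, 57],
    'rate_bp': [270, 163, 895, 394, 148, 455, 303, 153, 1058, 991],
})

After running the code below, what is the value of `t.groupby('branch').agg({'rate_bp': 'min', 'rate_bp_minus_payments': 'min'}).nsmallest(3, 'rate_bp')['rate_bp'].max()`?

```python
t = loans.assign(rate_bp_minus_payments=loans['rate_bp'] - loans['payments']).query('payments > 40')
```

add column rate_bp_minus_payments = loans['rate_bp'] - loans['payments']:
     branch  payments  rate_bp  rate_bp_minus_payments
0     North        67      270                     203
1  Downtown        82      163                      81
2  Downtown        50      895                     845
3      Main        49      394                     345
4   Airport        98      148                      50
5   Airport        43      455                     412
6     South        40      303                     263
7   Airport        43      153                     110
8      Main       101     1058                     957
9   Airport        57      991                     934
filter rows where payments > 40:
     branch  payments  rate_bp  rate_bp_minus_payments
0     North        67      270                     203
1  Downtown        82      163                      81
2  Downtown        50      895                     845
3      Main        49      394                     345
4   Airport        98      148                      50
5   Airport        43      455                     412
7   Airport        43      153                     110
8      Main       101     1058                     957
9   Airport        57      991                     934
group by branch: min(rate_bp), min(rate_bp_minus_payments):
          rate_bp  rate_bp_minus_payments
branch                                   
Airport       148                      50
Downtown      163                      81
Main          394                     345
North         270                     203
take 3 rows with smallest rate_bp:
          rate_bp  rate_bp_minus_payments
branch                                   
Airport       148                      50
Downtown      163                      81
North         270                     203
Finally, max of column 'rate_bp' = 270.

270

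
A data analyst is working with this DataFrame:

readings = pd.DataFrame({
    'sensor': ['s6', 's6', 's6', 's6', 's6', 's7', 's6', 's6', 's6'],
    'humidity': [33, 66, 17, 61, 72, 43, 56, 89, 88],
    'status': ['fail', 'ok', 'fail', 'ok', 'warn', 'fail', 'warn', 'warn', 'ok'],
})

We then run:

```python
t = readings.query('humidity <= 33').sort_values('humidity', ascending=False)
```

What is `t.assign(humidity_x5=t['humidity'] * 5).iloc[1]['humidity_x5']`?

filter rows where humidity <= 33:
  sensor  humidity status
0     s6        33   fail
2     s6        17   fail
sort by humidity descending:
  sensor  humidity status
0     s6        33   fail
2     s6        17   fail
add column humidity_x5 = t['humidity'] * 5:
  sensor  humidity status  humidity_x5
0     s6        33   fail          165
2     s6        17   fail           85
value at position 1, column 'humidity_x5' → 85

85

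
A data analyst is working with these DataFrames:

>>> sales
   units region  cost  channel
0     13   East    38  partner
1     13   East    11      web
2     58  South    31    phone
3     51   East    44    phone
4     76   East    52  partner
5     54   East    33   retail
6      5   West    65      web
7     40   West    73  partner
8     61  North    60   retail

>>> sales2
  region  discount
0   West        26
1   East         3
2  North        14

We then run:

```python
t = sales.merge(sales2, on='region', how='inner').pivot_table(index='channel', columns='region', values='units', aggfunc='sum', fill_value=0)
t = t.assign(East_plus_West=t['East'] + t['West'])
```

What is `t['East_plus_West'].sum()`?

252

merge on 'region' (how='inner') → 8 rows:
   units region  cost  channel  discount
0     13   East    38  partner         3
1     13   East    11      web         3
2     51   East    44    phone         3
3     76   East    52  partner         3
4     54   East    33   retail         3
5      5   West    65      web        26
6     40   West    73  partner        26
7     61  North    60   retail        14
pivot: rows=channel, cols=region, sum(units):
region   East  North  West
channel                   
partner    89      0    40
phone      51      0     0
retail     54     61     0
web        13      0     5
add column East_plus_West = t['East'] + t['West']:
region   East  North  West  East_plus_West
channel                                   
partner    89      0    40             129
phone      51      0     0              51
retail     54     61     0              54
web        13      0     5              18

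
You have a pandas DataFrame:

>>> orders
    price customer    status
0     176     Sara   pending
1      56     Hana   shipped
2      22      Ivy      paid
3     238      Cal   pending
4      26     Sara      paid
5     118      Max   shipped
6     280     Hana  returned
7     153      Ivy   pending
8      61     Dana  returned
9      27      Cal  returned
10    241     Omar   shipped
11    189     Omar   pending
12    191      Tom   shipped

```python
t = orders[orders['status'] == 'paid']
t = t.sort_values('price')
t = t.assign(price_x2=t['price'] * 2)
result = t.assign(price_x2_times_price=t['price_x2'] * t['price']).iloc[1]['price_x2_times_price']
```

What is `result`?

1352

filter rows where status == 'paid':
   price customer status
2     22      Ivy   paid
4     26     Sara   paid
sort by price:
   price customer status
2     22      Ivy   paid
4     26     Sara   paid
add column price_x2 = t['price'] * 2:
   price customer status  price_x2
2     22      Ivy   paid        44
4     26     Sara   paid        52
add column price_x2_times_price = t['price_x2'] * t['price']:
   price customer status  price_x2  price_x2_times_price
2     22      Ivy   paid        44                   968
4     26     Sara   paid        52                  1352
Finally, value at position 1, column 'price_x2_times_price' = 1352.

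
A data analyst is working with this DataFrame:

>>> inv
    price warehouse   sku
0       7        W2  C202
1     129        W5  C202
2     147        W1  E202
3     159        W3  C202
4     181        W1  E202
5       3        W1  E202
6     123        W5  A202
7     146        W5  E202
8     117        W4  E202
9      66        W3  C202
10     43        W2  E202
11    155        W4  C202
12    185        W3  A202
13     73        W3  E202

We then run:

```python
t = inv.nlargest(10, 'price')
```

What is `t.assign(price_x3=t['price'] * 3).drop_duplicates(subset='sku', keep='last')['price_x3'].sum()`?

take 10 rows with largest price:
    price warehouse   sku
12    185        W3  A202
4     181        W1  E202
3     159        W3  C202
11    155        W4  C202
2     147        W1  E202
7     146        W5  E202
1     129        W5  C202
6     123        W5  A202
8     117        W4  E202
13     73        W3  E202
add column price_x3 = t['price'] * 3:
    price warehouse   sku  price_x3
12    185        W3  A202       555
4     181        W1  E202       543
3     159        W3  C202       477
11    155        W4  C202       465
2     147        W1  E202       441
7     146        W5  E202       438
1     129        W5  C202       387
6     123        W5  A202       369
8     117        W4  E202       351
13     73        W3  E202       219
drop duplicate sku (keep=last):
    price warehouse   sku  price_x3
1     129        W5  C202       387
6     123        W5  A202       369
13     73        W3  E202       219
Hence 975.

975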